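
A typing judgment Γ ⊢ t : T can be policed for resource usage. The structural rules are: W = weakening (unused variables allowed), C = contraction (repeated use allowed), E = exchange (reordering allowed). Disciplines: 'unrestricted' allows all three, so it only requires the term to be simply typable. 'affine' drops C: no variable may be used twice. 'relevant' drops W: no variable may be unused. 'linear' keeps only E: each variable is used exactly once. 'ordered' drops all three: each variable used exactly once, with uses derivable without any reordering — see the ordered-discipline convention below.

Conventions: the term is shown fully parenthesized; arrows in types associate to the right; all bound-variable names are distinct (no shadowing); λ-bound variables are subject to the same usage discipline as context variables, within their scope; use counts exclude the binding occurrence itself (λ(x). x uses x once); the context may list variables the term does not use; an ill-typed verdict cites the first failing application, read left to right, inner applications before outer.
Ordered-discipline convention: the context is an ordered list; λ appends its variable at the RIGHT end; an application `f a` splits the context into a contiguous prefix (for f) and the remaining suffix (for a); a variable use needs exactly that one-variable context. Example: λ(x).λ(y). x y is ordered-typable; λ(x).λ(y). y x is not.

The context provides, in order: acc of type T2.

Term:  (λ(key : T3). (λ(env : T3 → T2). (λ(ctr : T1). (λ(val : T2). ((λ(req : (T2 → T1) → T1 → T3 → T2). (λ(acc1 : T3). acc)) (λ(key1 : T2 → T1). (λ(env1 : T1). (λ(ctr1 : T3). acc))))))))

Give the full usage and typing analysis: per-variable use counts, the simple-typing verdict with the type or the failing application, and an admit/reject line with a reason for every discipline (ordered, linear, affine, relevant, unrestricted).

use counts: acc ×2; key (λ-bound) ×0; env (λ-bound) ×0; ctr (λ-bound) ×0; val (λ-bound) ×0; req (λ-bound) ×0; acc1 (λ-bound) ×0; key1 (λ-bound) ×0; env1 (λ-bound) ×0; ctr1 (λ-bound) ×0
order of uses: acc, acc
typing: ✓ — T3 → (T3 → T2) → T1 → T2 → T3 → T2
ordered: ✗ — acc ×2 used more than once (contraction); key, env, ctr, val, req, acc1, key1, env1, ctr1 never used (weakening)
linear: ✗ — acc ×2 used more than once (contraction); key, env, ctr, val, req, acc1, key1, env1, ctr1 never used (weakening)
affine: ✗ — acc ×2 used more than once (contraction)
relevant: ✗ — key, env, ctr, val, req, acc1, key1, env1, ctr1 never used (weakening)
unrestricted: ✓ — well-typed at T3 → (T3 → T2) → T1 → T2 → T3 → T2; no restrictions here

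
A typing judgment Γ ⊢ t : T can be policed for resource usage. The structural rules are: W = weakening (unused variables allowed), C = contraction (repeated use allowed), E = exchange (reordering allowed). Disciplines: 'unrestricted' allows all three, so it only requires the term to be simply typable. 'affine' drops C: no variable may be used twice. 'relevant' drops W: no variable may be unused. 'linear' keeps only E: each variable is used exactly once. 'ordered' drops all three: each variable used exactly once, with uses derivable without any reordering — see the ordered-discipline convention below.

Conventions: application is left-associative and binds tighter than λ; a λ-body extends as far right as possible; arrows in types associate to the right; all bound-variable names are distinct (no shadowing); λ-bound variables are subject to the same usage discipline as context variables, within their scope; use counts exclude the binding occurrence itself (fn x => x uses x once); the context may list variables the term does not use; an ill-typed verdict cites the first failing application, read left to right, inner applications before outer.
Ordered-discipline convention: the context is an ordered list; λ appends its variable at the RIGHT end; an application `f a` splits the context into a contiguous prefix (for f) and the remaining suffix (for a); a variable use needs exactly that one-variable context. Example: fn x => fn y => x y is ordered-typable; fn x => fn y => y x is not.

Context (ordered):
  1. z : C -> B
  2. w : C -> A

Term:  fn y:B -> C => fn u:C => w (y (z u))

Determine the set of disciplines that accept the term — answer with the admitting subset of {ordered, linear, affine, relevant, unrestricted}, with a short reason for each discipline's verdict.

accepted by: linear, affine, relevant, unrestricted
counts: z ×1; w ×1; y [bound] ×1; u [bound] ×1
use order (left to right): w, y, z, u
typing: well-typed — term : (B -> C) -> C -> A
ordered: ✗ — no contiguous prefix/suffix split fits w, y, z, u
linear: ✓ — exactly-once usage across z, w, y, u
affine: ✓ — none of z, w, y, u used more than once
relevant: ✓ — z, w, y, u: all used, weakening unneeded
unrestricted: ✓ — simply typable at (B -> C) -> C -> A; W, C, E all held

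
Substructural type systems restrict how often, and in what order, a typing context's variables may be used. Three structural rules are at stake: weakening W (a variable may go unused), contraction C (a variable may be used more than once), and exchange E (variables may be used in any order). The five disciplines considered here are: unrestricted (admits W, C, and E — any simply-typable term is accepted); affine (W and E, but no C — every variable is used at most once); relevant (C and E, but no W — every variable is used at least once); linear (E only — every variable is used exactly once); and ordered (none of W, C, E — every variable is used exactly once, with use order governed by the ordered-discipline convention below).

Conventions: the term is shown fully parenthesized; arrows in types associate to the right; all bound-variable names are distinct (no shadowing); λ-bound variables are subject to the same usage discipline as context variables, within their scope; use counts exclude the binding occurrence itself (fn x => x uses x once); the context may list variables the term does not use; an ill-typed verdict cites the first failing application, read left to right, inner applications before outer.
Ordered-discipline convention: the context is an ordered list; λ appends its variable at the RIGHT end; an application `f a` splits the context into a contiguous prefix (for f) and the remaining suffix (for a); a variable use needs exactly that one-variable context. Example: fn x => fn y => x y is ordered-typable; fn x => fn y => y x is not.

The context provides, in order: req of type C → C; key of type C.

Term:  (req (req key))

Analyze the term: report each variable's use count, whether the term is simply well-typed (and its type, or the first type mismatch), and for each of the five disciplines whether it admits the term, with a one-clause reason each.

use counts: req: 2; key: 1
uses in reading order: req, req, key
typing: the term checks, with type C
ordered: ✗ — uses contraction: req ×2
linear: ✗ — uses contraction: req ×2
affine: ✗ — uses contraction: req ×2
relevant: ✓ — req, key: all used, weakening unneeded
unrestricted: ✓ — simply typable at C; W, C, E all held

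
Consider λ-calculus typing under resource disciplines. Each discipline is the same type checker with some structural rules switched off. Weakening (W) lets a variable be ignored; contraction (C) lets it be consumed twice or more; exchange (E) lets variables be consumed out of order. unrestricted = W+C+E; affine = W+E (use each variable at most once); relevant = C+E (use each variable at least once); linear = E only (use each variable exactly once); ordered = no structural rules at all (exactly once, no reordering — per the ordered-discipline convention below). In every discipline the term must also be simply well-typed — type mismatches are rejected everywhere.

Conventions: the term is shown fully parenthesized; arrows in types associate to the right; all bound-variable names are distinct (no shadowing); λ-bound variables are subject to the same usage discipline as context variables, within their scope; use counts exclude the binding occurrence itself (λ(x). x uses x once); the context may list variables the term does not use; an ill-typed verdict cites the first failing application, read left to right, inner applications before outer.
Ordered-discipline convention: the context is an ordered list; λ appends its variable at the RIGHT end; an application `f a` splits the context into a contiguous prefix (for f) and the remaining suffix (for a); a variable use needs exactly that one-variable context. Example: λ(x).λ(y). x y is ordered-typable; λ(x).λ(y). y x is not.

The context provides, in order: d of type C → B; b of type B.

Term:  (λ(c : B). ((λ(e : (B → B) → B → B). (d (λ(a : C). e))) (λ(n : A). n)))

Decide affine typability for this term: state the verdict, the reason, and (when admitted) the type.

no — the type mismatch rejects it
usage: d: 1; b: 0; c (λ-bound): 0; e (λ-bound): 1; a (λ-bound): 0; n (λ-bound): 1
use order (left to right): d, e, n
typing: ill-typed: argument of type C → (B → B) → B → B where C is required
all disciplines: ordered ✗ | linear ✗ | affine ✗ | relevant ✗ | unrestricted ✗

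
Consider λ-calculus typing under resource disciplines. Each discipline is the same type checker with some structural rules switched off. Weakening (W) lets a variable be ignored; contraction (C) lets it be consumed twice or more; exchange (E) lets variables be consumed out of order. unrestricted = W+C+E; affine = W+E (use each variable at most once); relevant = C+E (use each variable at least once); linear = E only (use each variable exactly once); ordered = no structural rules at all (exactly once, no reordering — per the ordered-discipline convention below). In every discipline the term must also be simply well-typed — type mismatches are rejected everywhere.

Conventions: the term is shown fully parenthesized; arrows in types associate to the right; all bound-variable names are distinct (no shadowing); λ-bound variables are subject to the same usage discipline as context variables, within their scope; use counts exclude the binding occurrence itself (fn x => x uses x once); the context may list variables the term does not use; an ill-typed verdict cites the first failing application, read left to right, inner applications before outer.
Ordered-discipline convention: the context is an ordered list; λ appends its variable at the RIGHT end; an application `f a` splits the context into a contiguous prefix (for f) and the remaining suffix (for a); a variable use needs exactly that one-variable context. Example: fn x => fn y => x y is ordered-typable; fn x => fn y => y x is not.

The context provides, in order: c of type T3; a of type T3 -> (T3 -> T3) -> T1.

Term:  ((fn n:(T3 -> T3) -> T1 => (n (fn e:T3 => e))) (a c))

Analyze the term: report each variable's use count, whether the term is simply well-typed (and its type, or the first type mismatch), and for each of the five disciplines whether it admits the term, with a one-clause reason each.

counts: c=1; a=1; n [bound]=1; e [bound]=1
use order (left to right): n, e, a, c
typing: well-typed at T1
ordered ✗ (use order n, e, a, c needs exchange)
linear ✓ (single use per variable (c, a, n, e))
affine ✓ (c, a, n, e: no repeats, contraction unneeded)
relevant ✓ (c, a, n, e: all used, weakening unneeded)
unrestricted ✓ (typability at T1 is all that's needed)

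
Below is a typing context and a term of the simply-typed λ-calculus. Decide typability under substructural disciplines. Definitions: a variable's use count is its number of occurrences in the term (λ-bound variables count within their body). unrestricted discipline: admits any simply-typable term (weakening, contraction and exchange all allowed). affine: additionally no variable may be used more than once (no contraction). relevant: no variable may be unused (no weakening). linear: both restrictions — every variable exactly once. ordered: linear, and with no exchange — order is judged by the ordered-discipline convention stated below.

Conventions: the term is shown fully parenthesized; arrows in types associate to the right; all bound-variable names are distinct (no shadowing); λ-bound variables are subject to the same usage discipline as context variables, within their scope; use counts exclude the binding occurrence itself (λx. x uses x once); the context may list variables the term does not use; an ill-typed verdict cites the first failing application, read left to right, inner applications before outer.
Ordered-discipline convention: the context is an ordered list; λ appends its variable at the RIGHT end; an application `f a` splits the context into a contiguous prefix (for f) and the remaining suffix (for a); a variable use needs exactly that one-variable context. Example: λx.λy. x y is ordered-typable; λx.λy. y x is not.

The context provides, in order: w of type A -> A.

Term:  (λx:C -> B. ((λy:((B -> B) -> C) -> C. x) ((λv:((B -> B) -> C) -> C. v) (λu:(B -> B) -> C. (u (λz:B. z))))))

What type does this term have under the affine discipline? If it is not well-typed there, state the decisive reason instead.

term : (C -> B) -> C -> B
use counts: w ×0; x [bound] ×1; y [bound] ×0; v [bound] ×1; u [bound] ×1; z [bound] ×1
uses in reading order: x, v, u, z
typing: well-typed at (C -> B) -> C -> B
per-discipline verdicts: ordered ✗, linear ✗, affine ✓, relevant ✗, unrestricted ✓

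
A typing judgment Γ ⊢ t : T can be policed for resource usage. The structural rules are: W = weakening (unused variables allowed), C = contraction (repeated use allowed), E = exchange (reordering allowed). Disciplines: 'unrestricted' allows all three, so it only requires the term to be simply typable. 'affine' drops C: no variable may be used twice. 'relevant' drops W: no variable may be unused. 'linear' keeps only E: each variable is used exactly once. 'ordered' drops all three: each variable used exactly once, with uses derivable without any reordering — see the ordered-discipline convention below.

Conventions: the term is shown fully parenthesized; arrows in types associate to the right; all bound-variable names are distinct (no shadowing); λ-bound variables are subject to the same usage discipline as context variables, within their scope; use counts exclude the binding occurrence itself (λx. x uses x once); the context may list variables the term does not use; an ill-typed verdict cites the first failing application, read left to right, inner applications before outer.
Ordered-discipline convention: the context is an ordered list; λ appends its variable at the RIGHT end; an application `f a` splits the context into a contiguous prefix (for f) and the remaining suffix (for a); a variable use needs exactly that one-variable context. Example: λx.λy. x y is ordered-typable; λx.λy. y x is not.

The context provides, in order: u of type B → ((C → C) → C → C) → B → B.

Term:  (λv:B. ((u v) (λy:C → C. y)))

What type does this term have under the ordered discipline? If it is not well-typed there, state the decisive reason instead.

term : B → B → B
use counts: u: 1, v (λ-bound): 1, y (λ-bound): 1
uses in reading order: u, v, y
typing: ✓ — B → B → B
all disciplines: ordered ✓ | linear ✓ | affine ✓ | relevant ✓ | unrestricted ✓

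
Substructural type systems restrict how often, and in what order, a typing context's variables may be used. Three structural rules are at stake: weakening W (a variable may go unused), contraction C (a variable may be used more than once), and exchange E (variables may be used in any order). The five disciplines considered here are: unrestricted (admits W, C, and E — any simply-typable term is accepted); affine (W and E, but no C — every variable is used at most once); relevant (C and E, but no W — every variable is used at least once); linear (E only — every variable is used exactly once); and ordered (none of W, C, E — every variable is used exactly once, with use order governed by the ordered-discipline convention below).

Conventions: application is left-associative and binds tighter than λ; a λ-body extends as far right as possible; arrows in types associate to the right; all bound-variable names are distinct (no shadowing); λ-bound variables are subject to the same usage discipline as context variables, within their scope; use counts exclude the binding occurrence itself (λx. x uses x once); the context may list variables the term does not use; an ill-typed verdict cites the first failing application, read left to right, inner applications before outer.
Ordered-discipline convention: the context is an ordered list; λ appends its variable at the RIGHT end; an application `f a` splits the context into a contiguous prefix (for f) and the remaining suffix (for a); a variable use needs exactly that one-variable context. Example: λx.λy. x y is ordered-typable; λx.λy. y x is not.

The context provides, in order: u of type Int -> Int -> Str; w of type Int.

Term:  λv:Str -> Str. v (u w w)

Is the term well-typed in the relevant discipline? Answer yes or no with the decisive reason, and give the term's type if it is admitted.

yes — at least one use each (u, w, v); term : (Str -> Str) -> Str
counts: u ×1, w ×2, v (bound) ×1
uses in reading order: v, u, w, w
typing: well-typed — term : (Str -> Str) -> Str
across the five disciplines: ordered ✗; linear ✗; affine ✗; relevant ✓; unrestricted ✓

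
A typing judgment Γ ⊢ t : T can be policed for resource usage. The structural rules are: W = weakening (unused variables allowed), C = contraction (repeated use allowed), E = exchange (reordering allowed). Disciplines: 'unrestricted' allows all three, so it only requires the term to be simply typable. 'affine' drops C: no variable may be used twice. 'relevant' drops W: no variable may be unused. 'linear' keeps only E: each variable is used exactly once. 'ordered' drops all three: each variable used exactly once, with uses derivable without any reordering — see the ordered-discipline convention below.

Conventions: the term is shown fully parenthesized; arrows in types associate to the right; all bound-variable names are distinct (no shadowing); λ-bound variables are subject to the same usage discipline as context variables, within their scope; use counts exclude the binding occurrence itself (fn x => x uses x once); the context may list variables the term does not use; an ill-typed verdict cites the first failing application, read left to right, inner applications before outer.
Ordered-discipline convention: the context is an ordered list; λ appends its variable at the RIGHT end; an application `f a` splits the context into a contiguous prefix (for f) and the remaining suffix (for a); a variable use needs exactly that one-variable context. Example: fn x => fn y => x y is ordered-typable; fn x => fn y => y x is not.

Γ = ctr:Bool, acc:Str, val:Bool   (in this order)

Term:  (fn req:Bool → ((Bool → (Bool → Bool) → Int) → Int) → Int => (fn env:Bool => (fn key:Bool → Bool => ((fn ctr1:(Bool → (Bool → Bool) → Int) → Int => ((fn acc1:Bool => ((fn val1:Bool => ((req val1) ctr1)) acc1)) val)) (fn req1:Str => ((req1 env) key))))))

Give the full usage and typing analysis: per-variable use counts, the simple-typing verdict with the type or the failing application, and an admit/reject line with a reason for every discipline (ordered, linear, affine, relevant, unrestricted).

usage: ctr: 0×, acc: 0×, val: 1×, req [bound]: 1×, env [bound]: 1×, key [bound]: 1×, ctr1 [bound]: 1×, acc1 [bound]: 1×, val1 [bound]: 1×, req1 [bound]: 1×
uses in reading order: req, val1, ctr1, acc1, val, req1, env, key
typing: ill-typed: non-function type Str applied to an argument
ordered: ✗, not simply typable
linear: ✗, fails simple typing
affine: ✗, a type mismatch blocks all five
relevant: ✗, the type mismatch rejects it
unrestricted: ✗, not simply typable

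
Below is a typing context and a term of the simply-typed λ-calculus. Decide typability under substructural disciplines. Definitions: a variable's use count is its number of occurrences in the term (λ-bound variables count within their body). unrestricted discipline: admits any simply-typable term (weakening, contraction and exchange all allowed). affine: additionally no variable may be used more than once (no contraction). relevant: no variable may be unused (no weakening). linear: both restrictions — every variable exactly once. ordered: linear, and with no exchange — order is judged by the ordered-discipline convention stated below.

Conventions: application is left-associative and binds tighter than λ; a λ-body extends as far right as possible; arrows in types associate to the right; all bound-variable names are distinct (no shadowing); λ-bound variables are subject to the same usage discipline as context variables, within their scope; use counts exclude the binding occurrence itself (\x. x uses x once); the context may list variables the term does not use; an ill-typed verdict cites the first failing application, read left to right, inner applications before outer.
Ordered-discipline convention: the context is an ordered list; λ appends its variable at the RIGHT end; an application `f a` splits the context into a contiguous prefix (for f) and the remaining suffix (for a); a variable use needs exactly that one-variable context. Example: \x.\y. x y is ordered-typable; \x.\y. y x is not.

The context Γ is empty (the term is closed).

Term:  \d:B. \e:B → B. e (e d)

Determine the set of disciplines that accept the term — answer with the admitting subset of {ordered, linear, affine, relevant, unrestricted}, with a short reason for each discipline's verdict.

accepted by: relevant, unrestricted
variable uses: d (bound)=1, e (bound)=2
uses in reading order: e, e, d
typing: ✓ — B → (B → B) → B
ordered ✗ (uses contraction: e ×2)
linear ✗ (uses contraction: e ×2)
affine ✗ (uses contraction: e ×2)
relevant ✓ (every one of d, e appears)
unrestricted ✓ (typability at B → (B → B) → B is all that's needed)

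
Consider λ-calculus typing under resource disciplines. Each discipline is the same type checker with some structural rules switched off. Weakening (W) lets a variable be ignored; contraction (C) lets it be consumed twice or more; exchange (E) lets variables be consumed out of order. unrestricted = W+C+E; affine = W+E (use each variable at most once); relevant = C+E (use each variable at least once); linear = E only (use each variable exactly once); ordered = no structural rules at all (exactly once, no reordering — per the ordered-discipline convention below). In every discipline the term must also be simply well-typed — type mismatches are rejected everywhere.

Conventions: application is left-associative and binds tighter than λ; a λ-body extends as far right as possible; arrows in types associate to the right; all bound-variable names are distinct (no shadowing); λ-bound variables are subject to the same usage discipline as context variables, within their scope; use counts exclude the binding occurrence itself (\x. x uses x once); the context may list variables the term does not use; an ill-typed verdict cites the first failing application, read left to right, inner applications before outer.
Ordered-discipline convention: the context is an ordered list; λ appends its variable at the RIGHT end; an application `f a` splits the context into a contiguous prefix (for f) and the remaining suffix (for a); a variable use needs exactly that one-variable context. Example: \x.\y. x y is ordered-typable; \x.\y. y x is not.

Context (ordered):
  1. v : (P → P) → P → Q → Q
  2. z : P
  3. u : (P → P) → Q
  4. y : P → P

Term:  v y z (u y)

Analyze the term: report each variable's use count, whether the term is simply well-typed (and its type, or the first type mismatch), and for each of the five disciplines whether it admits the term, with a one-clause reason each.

variable uses: v: 1×, z: 1×, u: 1×, y: 2×
use order (left to right): v, y, z, u, y
typing: ✓ — Q
ordered: ✗ — uses contraction: y ×2
linear: ✗ — uses contraction: y ×2
affine: ✗ — uses contraction: y ×2
relevant: ✓ — at least one use each (v, z, u, y)
unrestricted: ✓ — typability at Q is all that's needed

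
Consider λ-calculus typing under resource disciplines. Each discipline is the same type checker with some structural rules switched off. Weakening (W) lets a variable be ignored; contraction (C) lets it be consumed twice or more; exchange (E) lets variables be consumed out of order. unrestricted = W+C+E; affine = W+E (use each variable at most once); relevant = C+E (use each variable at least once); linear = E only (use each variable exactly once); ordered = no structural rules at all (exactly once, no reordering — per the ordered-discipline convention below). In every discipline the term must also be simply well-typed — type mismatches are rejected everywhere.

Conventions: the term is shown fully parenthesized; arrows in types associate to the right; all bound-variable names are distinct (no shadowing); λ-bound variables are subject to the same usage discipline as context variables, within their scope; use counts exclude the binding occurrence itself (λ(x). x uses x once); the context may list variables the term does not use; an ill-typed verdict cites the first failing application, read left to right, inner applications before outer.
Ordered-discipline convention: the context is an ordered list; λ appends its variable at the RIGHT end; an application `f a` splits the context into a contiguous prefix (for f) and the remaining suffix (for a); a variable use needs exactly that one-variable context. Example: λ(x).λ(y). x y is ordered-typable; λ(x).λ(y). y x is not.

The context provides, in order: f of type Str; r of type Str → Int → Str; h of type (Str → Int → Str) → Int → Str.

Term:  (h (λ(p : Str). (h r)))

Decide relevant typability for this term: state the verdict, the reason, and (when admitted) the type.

no — needs weakening: f, p unused
counts: f: 0, r: 1, h: 2, p (bound): 0
order of uses: h, h, r
typing: the term checks, with type Int → Str
across the five disciplines: ordered ✗; linear ✗; affine ✗; relevant ✗; unrestricted ✓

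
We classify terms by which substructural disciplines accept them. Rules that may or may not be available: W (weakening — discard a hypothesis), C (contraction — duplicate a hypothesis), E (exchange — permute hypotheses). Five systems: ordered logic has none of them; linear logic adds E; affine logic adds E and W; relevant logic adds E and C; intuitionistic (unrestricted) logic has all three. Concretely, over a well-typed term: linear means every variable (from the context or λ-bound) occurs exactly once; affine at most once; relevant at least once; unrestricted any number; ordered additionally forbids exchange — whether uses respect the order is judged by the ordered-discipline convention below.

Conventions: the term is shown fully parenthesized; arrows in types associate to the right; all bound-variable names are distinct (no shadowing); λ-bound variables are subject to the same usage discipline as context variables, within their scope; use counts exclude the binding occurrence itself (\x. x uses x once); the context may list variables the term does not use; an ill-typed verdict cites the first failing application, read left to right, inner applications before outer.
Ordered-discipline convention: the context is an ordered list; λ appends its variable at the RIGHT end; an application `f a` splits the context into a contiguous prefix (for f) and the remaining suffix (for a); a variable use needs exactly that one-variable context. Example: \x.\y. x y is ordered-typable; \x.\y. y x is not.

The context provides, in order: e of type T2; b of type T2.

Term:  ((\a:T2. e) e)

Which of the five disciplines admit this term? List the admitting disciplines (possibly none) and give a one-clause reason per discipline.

admitted in: unrestricted
usage: e: 2; b: 0; a (λ-bound): 0
order of uses: e, e
typing: ✓ — T2
ordered: ✗, repeated use of e ×2; b, a left unused
linear: ✗, repeated use of e ×2; b, a left unused
affine: ✗, repeated use of e ×2
relevant: ✗, b, a left unused
unrestricted: ✓, typability at T2 is all that's needed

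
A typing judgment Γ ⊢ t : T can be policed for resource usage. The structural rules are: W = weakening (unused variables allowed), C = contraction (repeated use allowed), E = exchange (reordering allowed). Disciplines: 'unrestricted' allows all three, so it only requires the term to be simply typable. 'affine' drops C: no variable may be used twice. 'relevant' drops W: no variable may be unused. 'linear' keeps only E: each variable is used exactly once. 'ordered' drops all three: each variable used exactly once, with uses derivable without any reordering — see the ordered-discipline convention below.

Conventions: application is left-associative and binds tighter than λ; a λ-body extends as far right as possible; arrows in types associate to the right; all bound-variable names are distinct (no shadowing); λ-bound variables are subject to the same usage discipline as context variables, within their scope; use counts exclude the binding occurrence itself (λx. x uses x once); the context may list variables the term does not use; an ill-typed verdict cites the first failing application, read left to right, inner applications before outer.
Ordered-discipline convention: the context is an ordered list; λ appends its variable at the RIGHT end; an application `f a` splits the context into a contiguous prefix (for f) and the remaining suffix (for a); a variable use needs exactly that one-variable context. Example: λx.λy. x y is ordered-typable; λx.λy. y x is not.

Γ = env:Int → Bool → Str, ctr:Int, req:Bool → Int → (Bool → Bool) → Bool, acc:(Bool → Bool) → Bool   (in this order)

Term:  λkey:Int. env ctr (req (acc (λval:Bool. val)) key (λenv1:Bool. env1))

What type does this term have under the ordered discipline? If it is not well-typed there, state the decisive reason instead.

term : Int → Str
use counts: env: 1×; ctr: 1×; req: 1×; acc: 1×; key (λ-bound): 1×; val (λ-bound): 1×; env1 (λ-bound): 1×
order of uses: env, ctr, req, acc, val, key, env1
typing: well-typed — term : Int → Str
across the five disciplines: ordered ✓, linear ✓, affine ✓, relevant ✓, unrestricted ✓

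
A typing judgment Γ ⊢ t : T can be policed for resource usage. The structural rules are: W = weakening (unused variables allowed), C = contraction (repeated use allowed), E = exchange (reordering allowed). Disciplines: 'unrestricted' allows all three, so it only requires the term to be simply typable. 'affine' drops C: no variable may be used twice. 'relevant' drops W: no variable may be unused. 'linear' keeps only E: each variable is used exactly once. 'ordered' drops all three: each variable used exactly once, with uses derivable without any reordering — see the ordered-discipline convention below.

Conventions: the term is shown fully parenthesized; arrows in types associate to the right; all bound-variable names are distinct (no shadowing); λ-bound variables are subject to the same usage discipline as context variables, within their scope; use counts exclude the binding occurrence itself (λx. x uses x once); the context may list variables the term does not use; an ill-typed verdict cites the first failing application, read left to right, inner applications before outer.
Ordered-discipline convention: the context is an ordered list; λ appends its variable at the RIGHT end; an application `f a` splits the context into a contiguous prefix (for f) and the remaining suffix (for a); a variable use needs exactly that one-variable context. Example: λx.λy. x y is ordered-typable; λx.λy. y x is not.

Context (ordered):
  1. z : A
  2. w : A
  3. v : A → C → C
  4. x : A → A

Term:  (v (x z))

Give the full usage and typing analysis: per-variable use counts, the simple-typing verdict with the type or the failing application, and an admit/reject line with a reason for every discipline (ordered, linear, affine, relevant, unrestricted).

use counts: z=1, w=0, v=1, x=1
use order (left to right): v, x, z
typing: ✓ — C → C
ordered: ✗ — unused: w — weakening required
linear: ✗ — unused: w — weakening required
affine: ✓ — none of z, w, v, x used more than once
relevant: ✗ — unused: w — weakening required
unrestricted: ✓ — well-typed at C → C; no restrictions here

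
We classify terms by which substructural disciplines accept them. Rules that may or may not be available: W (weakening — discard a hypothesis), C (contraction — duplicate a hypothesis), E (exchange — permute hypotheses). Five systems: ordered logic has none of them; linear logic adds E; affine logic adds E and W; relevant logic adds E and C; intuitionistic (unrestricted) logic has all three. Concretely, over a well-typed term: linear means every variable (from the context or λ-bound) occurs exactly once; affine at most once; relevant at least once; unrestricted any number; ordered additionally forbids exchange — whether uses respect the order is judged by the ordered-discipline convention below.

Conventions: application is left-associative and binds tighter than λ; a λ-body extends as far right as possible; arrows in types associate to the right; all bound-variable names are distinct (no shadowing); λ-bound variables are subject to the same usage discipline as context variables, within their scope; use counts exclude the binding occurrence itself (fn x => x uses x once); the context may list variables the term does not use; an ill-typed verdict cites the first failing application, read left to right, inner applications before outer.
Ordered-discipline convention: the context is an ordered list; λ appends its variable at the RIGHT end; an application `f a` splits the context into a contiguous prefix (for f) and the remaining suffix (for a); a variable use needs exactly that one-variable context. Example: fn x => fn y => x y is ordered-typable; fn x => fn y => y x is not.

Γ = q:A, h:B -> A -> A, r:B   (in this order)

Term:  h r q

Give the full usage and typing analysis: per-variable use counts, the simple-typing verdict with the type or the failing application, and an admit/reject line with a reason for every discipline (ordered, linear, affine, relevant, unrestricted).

use counts: q ×1, h ×1, r ×1
use order (left to right): h, r, q
typing: ✓ — A
ordered: ✗, needs exchange: uses follow h, r, q
linear: ✓, single use per variable (q, h, r)
affine: ✓, no duplicate uses among q, h, r
relevant: ✓, at least one use each (q, h, r)
unrestricted: ✓, type-checks (A) and nothing is barred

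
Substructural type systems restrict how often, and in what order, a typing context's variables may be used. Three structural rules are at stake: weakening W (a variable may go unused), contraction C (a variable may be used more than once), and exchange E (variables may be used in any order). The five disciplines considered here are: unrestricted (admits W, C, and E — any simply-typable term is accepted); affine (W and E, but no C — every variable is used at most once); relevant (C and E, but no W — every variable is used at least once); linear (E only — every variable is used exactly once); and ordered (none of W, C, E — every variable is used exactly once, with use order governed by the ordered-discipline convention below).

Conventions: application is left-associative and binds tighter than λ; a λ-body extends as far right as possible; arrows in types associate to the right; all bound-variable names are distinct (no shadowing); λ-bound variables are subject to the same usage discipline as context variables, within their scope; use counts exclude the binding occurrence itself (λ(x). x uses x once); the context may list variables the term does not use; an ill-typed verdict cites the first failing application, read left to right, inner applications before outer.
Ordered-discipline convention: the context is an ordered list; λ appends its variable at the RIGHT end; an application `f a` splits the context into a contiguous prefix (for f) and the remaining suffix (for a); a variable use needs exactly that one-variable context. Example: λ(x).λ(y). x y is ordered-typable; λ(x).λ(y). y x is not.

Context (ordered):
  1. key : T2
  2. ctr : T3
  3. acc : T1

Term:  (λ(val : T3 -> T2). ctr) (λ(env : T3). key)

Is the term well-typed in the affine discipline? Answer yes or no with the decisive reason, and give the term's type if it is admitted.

yes — at most one use each (key, ctr, acc, val, env); term : T3
usage: key ×1; ctr ×1; acc ×0; val [bound] ×0; env [bound] ×0
uses in reading order: ctr, key
typing: ✓ — T3
all disciplines: ordered ✗ | linear ✗ | affine ✓ | relevant ✗ | unrestricted ✓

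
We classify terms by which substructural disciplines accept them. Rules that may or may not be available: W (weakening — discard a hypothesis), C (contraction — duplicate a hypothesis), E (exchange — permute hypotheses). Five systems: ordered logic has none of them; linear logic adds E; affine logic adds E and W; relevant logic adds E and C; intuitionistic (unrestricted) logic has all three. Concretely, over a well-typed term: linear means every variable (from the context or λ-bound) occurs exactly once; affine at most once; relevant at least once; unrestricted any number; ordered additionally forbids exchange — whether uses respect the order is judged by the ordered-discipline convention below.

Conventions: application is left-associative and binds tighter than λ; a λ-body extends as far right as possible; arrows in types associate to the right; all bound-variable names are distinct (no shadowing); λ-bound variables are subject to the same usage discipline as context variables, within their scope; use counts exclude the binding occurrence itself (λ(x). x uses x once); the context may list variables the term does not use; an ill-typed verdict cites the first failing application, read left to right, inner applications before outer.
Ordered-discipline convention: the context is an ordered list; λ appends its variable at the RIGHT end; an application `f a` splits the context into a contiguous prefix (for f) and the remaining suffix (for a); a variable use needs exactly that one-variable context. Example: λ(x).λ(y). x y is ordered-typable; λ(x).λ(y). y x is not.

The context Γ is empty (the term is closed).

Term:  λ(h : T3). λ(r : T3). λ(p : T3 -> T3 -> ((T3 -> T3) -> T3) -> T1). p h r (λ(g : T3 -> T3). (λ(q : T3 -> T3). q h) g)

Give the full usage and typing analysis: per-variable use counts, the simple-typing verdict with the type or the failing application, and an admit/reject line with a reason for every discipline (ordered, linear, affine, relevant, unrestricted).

counts: h [bound]: 2; r [bound]: 1; p [bound]: 1; g [bound]: 1; q [bound]: 1
use order (left to right): p, h, r, q, h, g
typing: ✓ — T3 -> T3 -> (T3 -> T3 -> ((T3 -> T3) -> T3) -> T1) -> T1
ordered: ✗, uses contraction: h ×2
linear: ✗, uses contraction: h ×2
affine: ✗, uses contraction: h ×2
relevant: ✓, none of h, r, p, g, q goes unused
unrestricted: ✓, simply typable at T3 -> T3 -> (T3 -> T3 -> ((T3 -> T3) -> T3) -> T1) -> T1; W, C, E all held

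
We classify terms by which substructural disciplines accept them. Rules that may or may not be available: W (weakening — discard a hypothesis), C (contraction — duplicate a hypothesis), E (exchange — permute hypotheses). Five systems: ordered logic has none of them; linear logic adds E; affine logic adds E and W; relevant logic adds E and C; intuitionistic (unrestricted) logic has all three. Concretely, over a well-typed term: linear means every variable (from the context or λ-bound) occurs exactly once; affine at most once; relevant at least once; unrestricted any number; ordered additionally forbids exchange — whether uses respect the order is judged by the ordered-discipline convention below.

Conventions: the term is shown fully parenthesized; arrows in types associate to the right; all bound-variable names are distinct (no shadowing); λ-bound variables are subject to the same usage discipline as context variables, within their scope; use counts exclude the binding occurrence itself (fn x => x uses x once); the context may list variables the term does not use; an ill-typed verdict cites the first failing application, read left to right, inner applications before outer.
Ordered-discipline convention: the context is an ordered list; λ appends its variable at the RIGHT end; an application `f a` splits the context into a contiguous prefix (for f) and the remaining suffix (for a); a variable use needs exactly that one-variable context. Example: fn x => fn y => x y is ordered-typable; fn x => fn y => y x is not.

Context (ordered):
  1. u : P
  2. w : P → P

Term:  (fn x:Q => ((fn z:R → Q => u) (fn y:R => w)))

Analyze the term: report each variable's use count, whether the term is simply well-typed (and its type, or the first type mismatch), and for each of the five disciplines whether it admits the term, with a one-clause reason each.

usage: u=1, w=1, x (λ-bound)=0, z (λ-bound)=0, y (λ-bound)=0
use order (left to right): u, w
typing: ill-typed: argument of type R → P → P where R → Q is required
ordered: ✗, fails simple typing
linear: ✗, a type mismatch blocks all five
affine: ✗, the type mismatch rejects it
relevant: ✗, not simply typable
unrestricted: ✗, fails simple typing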